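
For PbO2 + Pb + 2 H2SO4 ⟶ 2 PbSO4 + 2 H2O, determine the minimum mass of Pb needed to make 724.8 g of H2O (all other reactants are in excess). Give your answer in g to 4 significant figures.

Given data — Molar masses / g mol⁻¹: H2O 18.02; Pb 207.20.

4167 g

n(H2O) = 724.8 / 18.02 = 40.22 mol
n(Pb) = (1/2) × 40.22 = 20.11 mol
mass = 20.11 × 207.20 = 4167 g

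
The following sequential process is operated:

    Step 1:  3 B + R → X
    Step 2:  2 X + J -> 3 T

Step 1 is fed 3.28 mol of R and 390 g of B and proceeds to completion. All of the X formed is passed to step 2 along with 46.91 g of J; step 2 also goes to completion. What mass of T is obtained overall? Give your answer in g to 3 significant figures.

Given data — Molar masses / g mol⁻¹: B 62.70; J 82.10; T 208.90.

358 g

Step 1:
n(R) = 3.280 mol
n(B) = 390.0 / 62.70 = 6.220 mol
n/ν for R = 3.280/1 = 3.280
n/ν for B = 6.220/3 = 2.073
Smallest n/ν is B → limiting reagent.
n(X) produced = (1/3) × 6.220 = 2.073 mol
Step 2:
n(X) available = 2.073 mol
n(J) = 46.91 / 82.10 = 0.5714 mol
n/ν for X = 2.073/2 = 1.037
n/ν for J = 0.5714/1 = 0.5714
Smallest n/ν is J → limiting reagent.
n(T) = (3/1) × 0.5714 = 1.714 mol
mass = 1.714 × 208.90 = 358.1 g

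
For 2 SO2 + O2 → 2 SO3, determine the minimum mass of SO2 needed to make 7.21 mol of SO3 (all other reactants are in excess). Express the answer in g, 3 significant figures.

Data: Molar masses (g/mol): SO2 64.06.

462 g

n(SO3) = 7.210 mol
n(SO2) = (2/2) × 7.210 = 7.210 mol
mass = 7.210 × 64.06 = 461.9 g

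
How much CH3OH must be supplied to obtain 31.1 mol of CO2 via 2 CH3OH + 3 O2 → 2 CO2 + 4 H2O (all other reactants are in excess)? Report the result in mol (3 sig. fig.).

31.1 mol

n(CO2) = 31.10 mol
n(CH3OH) = (2/2) × 31.10 = 31.10 mol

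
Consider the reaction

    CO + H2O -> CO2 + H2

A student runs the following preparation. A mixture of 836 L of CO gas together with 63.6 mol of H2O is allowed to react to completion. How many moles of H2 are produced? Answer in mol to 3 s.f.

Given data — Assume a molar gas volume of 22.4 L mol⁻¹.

37.3 mol

n(CO) = 836.0 / 22.4 = 37.32 mol
n(H2O) = 63.60 mol
n/ν for CO = 37.32/1 = 37.32
n/ν for H2O = 63.60/1 = 63.60
Smallest n/ν is CO → limiting reagent.
n(H2) = (1/1) × 37.32 = 37.32 mol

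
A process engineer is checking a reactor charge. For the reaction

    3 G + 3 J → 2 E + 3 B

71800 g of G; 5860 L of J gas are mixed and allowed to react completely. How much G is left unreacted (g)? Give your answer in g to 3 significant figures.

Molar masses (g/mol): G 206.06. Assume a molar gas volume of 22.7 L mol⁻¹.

18600 g

n(G) = 71800 / 206.06 = 348.4 mol
n(J) = 5860 / 22.7 = 258.1 mol
n/ν → G: 116.1, J: 86.03; J is limiting.
G consumed = (3/3) × 258.1 = 258.1 mol
G remaining = 348.4 − 258.1 = 90.30 mol
mass = 90.30 × 206.06 = 18610 g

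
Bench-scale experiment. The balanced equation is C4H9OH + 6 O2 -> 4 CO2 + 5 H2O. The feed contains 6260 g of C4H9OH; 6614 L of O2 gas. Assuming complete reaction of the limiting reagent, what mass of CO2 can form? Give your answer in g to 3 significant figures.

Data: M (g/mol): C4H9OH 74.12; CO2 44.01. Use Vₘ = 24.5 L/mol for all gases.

7920 g

n(C4H9OH) = 6260 / 74.12 = 84.46 mol
n(O2) = 6614 / 24.5 = 270.0 mol
n/ν for C4H9OH = 84.46/1 = 84.46
n/ν for O2 = 270.0/6 = 45.00
Smallest n/ν is O2 → limiting reagent.
n(CO2) = (4/6) × 270.0 = 180.0 mol
mass = 180.0 × 44.01 = 7922 g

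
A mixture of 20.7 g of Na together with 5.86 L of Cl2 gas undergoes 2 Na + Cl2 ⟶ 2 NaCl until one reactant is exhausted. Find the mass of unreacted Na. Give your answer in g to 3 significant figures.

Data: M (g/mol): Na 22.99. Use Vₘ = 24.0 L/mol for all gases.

9.47 g

n(Na) = 20.70 / 22.99 = 0.9004 mol
n(Cl2) = 5.860 / 24.0 = 0.2442 mol
n/ν for Na = 0.9004/2 = 0.4502
n/ν for Cl2 = 0.2442/1 = 0.2442
Smallest n/ν is Cl2 → limiting reagent.
Na consumed = (2/1) × 0.2442 = 0.4884 mol
Na remaining = 0.9004 − 0.4884 = 0.4120 mol
mass = 0.4120 × 22.99 = 9.472 g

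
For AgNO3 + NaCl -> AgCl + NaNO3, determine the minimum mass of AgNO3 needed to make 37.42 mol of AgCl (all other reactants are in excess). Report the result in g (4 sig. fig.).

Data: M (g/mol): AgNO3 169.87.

n(AgCl) = 37.42 mol
n(AgNO3) = (1/1) × 37.42 = 37.42 mol
mass = 37.42 × 169.87 = 6357 g

6357 g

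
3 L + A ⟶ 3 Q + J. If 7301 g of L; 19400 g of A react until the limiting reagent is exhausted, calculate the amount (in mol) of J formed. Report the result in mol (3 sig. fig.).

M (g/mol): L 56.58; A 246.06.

43.0 mol

n(L) = 7301 / 56.58 = 129.0 mol
n(A) = 19400 / 246.06 = 78.84 mol
n/ν for L = 129.0/3 = 43.00
n/ν for A = 78.84/1 = 78.84
Smallest n/ν is L → limiting reagent.
n(J) = (1/3) × 129.0 = 43.00 mol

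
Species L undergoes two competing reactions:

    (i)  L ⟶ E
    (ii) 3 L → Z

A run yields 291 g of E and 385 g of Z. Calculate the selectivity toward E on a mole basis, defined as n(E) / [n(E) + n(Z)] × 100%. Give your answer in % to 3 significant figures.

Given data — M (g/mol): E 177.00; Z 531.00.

69.4 %

n(E) = 291 / 177.00 = 1.644 mol
n(Z) = 385 / 531.00 = 0.7250 mol
selectivity = 1.644/(1.644+0.7250) × 100 = 69.40 %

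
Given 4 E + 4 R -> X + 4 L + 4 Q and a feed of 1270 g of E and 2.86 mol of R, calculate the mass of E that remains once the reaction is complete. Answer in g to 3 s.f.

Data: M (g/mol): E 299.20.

414 g

n(E) = 1270 / 299.20 = 4.245 mol
n(R) = 2.860 mol
n/ν for E = 4.245/4 = 1.061
n/ν for R = 2.860/4 = 0.7150
Smallest n/ν is R → limiting reagent.
E consumed = (4/4) × 2.860 = 2.860 mol
E remaining = 4.245 − 2.860 = 1.385 mol
mass = 1.385 × 299.20 = 414.4 g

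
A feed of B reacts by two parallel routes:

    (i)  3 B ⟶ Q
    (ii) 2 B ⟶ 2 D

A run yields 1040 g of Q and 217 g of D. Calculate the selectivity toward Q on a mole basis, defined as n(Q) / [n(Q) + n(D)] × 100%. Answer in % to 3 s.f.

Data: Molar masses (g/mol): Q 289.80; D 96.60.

61.5 %

n(Q) = 1040 / 289.80 = 3.589 mol
n(D) = 217 / 96.60 = 2.246 mol
selectivity = 3.589/(3.589+2.246) × 100 = 61.51 %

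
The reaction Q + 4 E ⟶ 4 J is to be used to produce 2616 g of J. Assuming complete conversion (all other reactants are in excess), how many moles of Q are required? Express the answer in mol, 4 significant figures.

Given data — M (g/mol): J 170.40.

n(J) = 2616 / 170.40 = 15.35 mol
n(Q) = (1/4) × 15.35 = 3.838 mol

3.838 mol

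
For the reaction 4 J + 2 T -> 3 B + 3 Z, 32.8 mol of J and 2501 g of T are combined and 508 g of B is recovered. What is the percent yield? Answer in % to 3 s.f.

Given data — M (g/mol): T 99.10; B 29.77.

n(J) = 32.80 mol
n(T) = 2501 / 99.10 = 25.24 mol
n/ν for J = 32.80/4 = 8.200
n/ν for T = 25.24/2 = 12.62
Smallest n/ν is J → limiting reagent.
theoretical n(B) = (3/4) × 32.80 = 24.60 mol → 732.3 g
% yield = 508 / 732.3 × 100 = 69.37 %

69.4 %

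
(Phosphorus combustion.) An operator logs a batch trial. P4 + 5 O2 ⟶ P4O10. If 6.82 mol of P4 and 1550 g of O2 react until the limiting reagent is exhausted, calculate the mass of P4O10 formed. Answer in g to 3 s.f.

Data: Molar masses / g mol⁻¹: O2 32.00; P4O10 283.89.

n(P4) = 6.820 mol
n(O2) = 1550 / 32.00 = 48.44 mol
n/ν for P4 = 6.820/1 = 6.820
n/ν for O2 = 48.44/5 = 9.688
Smallest n/ν is P4 → limiting reagent.
n(P4O10) = (1/1) × 6.820 = 6.820 mol
mass = 6.820 × 283.89 = 1936 g

1940 g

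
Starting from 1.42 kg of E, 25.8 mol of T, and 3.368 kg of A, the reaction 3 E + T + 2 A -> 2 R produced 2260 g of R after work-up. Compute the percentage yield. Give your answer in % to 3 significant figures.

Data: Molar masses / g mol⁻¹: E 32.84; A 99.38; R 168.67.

n(E) = 1.420×1000 / 32.84 = 43.24 mol
n(T) = 25.80 mol
n(A) = 3.368×1000 / 99.38 = 33.89 mol
n/ν for E = 43.24/3 = 14.41
n/ν for T = 25.80/1 = 25.80
n/ν for A = 33.89/2 = 16.95
Smallest n/ν is E → limiting reagent.
theoretical n(R) = (2/3) × 43.24 = 28.83 mol → 4863 g
% yield = 2260 / 4863 × 100 = 46.47 %

46.5 %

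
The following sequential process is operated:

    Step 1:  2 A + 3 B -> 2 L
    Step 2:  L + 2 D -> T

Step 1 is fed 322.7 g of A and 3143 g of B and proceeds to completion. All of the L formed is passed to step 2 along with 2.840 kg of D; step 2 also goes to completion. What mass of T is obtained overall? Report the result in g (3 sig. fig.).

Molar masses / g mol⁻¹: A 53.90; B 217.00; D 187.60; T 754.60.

Step 1:
n(A) = 322.7 / 53.90 = 5.987 mol
n(B) = 3143 / 217.00 = 14.48 mol
n/ν for A = 5.987/2 = 2.994
n/ν for B = 14.48/3 = 4.827
Smallest n/ν is A → limiting reagent.
n(L) produced = (2/2) × 5.987 = 5.987 mol
Step 2:
n(L) available = 5.987 mol
n(D) = 2.840×1000 / 187.60 = 15.14 mol
n/ν for L = 5.987/1 = 5.987
n/ν for D = 15.14/2 = 7.570
Smallest n/ν is L → limiting reagent.
n(T) = (1/1) × 5.987 = 5.987 mol
mass = 5.987 × 754.60 = 4518 g

4520 g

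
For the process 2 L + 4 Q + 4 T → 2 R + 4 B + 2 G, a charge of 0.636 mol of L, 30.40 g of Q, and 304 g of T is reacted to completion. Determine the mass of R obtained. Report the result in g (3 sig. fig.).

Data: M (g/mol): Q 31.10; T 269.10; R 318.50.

156 g

n(L) = 0.6360 mol
n(Q) = 30.40 / 31.10 = 0.9775 mol
n(T) = 304.0 / 269.10 = 1.130 mol
n/ν for L = 0.6360/2 = 0.3180
n/ν for Q = 0.9775/4 = 0.2444
n/ν for T = 1.130/4 = 0.2825
Smallest n/ν is Q → limiting reagent.
n(R) = (2/4) × 0.9775 = 0.4888 mol
mass = 0.4888 × 318.50 = 155.7 g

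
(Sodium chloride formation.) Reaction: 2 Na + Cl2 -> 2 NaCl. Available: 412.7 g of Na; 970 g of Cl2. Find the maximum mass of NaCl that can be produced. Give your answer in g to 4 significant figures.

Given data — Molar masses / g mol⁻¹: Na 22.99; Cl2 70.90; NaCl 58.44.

1049 g

n(Na) = 412.7 / 22.99 = 17.95 mol
n(Cl2) = 970.0 / 70.90 = 13.68 mol
n/ν → Na: 8.975, Cl2: 13.68; Na is limiting.
n(NaCl) = (2/2) × 17.95 = 17.95 mol
mass = 17.95 × 58.44 = 1049 g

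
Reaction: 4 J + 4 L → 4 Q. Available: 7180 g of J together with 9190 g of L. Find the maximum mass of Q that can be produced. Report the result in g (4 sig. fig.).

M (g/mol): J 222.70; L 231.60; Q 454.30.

14650 g

n(J) = 7180 / 222.70 = 32.24 mol
n(L) = 9190 / 231.60 = 39.68 mol
n/ν for J = 32.24/4 = 8.060
n/ν for L = 39.68/4 = 9.920
Smallest n/ν is J → limiting reagent.
n(Q) = (4/4) × 32.24 = 32.24 mol
mass = 32.24 × 454.30 = 14650 g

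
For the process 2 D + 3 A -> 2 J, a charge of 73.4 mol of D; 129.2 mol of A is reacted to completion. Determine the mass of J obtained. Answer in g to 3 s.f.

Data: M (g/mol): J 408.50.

30000 g

n(D) = 73.40 mol
n(A) = 129.2 mol
n/ν for D = 73.40/2 = 36.70
n/ν for A = 129.2/3 = 43.07
Smallest n/ν is D → limiting reagent.
n(J) = (2/2) × 73.40 = 73.40 mol
mass = 73.40 × 408.50 = 29980 g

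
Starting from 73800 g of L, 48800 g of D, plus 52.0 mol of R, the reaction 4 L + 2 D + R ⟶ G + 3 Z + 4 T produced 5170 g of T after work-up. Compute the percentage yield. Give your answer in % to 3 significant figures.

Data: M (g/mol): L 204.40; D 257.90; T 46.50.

53.5 %

n(L) = 73800 / 204.40 = 361.1 mol
n(D) = 48800 / 257.90 = 189.2 mol
n(R) = 52.00 mol
n/ν → L: 90.28, D: 94.60, R: 52.00; R is limiting.
theoretical n(T) = (4/1) × 52.00 = 208.0 mol → 9672 g
% yield = 5170 / 9672 × 100 = 53.45 %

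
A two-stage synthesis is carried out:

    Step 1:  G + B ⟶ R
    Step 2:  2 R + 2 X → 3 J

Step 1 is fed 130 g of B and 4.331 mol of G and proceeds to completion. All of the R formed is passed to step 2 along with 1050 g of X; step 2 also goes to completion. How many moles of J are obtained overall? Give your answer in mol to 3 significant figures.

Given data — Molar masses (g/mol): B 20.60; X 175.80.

6.50 mol

Step 1:
n(B) = 130.0 / 20.60 = 6.311 mol
n(G) = 4.331 mol
n/ν for B = 6.311/1 = 6.311
n/ν for G = 4.331/1 = 4.331
Smallest n/ν is G → limiting reagent.
n(R) produced = (1/1) × 4.331 = 4.331 mol
Step 2:
n(R) available = 4.331 mol
n(X) = 1050 / 175.80 = 5.973 mol
n/ν for R = 4.331/2 = 2.166
n/ν for X = 5.973/2 = 2.987
Smallest n/ν is R → limiting reagent.
n(J) = (3/2) × 4.331 = 6.497 mol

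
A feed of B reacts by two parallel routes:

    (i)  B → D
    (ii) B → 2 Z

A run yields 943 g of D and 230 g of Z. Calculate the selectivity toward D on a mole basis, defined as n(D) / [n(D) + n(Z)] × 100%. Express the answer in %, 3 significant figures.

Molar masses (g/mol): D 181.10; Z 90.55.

67.2 %

n(D) = 943 / 181.10 = 5.207 mol
n(Z) = 230 / 90.55 = 2.540 mol
selectivity = 5.207/(5.207+2.540) × 100 = 67.21 %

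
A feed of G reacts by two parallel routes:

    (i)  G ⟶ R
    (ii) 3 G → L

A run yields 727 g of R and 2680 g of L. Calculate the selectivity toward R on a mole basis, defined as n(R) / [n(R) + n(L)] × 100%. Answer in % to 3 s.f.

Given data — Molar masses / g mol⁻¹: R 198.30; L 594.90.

44.9 %

n(R) = 727 / 198.30 = 3.666 mol
n(L) = 2680 / 594.90 = 4.505 mol
selectivity = 3.666/(3.666+4.505) × 100 = 44.87 %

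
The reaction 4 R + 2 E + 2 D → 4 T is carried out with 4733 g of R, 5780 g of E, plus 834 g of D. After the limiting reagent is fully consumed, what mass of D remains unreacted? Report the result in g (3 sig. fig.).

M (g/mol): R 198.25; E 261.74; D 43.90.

n(R) = 4733 / 198.25 = 23.87 mol
n(E) = 5780 / 261.74 = 22.08 mol
n(D) = 834.0 / 43.90 = 19.00 mol
n/ν for R = 23.87/4 = 5.968
n/ν for E = 22.08/2 = 11.04
n/ν for D = 19.00/2 = 9.500
Smallest n/ν is R → limiting reagent.
D consumed = (2/4) × 23.87 = 11.94 mol
D remaining = 19.00 − 11.94 = 7.060 mol
mass = 7.060 × 43.90 = 309.9 g

310 g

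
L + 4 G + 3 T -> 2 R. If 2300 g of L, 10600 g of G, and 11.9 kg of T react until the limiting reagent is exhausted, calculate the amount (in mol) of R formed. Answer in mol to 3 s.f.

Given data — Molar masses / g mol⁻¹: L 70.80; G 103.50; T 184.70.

n(L) = 2300 / 70.80 = 32.49 mol
n(G) = 10600 / 103.50 = 102.4 mol
n(T) = 11.90×1000 / 184.70 = 64.43 mol
n/ν → L: 32.49, G: 25.60, T: 21.48; T is limiting.
n(R) = (2/3) × 64.43 = 42.95 mol

43.0 mol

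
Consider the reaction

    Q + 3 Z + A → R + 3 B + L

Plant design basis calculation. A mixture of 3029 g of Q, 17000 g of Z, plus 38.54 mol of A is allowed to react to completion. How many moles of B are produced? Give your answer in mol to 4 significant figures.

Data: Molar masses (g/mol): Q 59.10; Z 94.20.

n(Q) = 3029 / 59.10 = 51.25 mol
n(Z) = 17000 / 94.20 = 180.5 mol
n(A) = 38.54 mol
n/ν → Q: 51.25, Z: 60.17, A: 38.54; A is limiting.
n(B) = (3/1) × 38.54 = 115.6 mol

115.6 mol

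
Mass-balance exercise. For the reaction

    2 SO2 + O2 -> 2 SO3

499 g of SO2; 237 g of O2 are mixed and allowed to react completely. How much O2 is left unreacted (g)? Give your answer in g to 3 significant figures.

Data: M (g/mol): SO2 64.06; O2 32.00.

n(SO2) = 499.0 / 64.06 = 7.790 mol
n(O2) = 237.0 / 32.00 = 7.406 mol
n/ν for SO2 = 7.790/2 = 3.895
n/ν for O2 = 7.406/1 = 7.406
Smallest n/ν is SO2 → limiting reagent.
O2 consumed = (1/2) × 7.790 = 3.895 mol
O2 remaining = 7.406 − 3.895 = 3.511 mol
mass = 3.511 × 32.00 = 112.4 g

112 g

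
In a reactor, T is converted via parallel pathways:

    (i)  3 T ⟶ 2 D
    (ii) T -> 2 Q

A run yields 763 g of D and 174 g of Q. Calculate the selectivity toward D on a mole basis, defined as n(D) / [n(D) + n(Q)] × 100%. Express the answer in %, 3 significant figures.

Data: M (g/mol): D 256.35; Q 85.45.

59.4 %

n(D) = 763 / 256.35 = 2.976 mol
n(Q) = 174 / 85.45 = 2.036 mol
selectivity = 2.976/(2.976+2.036) × 100 = 59.38 %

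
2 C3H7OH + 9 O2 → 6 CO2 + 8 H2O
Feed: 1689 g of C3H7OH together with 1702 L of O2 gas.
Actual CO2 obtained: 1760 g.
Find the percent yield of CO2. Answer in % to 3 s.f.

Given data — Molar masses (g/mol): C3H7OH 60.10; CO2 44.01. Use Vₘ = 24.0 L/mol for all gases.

84.6 %

n(C3H7OH) = 1689 / 60.10 = 28.10 mol
n(O2) = 1702 / 24.0 = 70.92 mol
n/ν for C3H7OH = 28.10/2 = 14.05
n/ν for O2 = 70.92/9 = 7.880
Smallest n/ν is O2 → limiting reagent.
theoretical n(CO2) = (6/9) × 70.92 = 47.28 mol → 2081 g
% yield = 1760 / 2081 × 100 = 84.57 %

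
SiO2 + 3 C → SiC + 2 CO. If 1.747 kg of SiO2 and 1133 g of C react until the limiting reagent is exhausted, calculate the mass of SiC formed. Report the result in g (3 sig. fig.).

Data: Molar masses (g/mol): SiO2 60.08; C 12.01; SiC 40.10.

n(SiO2) = 1.747×1000 / 60.08 = 29.08 mol
n(C) = 1133 / 12.01 = 94.34 mol
n/ν for SiO2 = 29.08/1 = 29.08
n/ν for C = 94.34/3 = 31.45
Smallest n/ν is SiO2 → limiting reagent.
n(SiC) = (1/1) × 29.08 = 29.08 mol
mass = 29.08 × 40.10 = 1166 g

1170 g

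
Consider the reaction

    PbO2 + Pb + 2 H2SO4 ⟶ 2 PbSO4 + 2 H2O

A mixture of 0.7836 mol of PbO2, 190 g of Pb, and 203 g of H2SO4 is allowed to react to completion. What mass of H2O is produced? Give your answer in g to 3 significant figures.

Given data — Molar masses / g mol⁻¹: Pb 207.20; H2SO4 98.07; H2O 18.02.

n(PbO2) = 0.7836 mol
n(Pb) = 190.0 / 207.20 = 0.9170 mol
n(H2SO4) = 203.0 / 98.07 = 2.070 mol
n/ν → PbO2: 0.7836, Pb: 0.9170, H2SO4: 1.035; PbO2 is limiting.
n(H2O) = (2/1) × 0.7836 = 1.567 mol
mass = 1.567 × 18.02 = 28.24 g

28.2 g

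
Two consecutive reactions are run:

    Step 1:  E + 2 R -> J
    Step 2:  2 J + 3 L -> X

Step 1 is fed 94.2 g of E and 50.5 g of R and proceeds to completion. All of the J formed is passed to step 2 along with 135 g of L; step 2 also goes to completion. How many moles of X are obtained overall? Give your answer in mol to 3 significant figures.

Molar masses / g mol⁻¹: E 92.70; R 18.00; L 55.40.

Step 1:
n(E) = 94.20 / 92.70 = 1.016 mol
n(R) = 50.50 / 18.00 = 2.806 mol
n/ν for E = 1.016/1 = 1.016
n/ν for R = 2.806/2 = 1.403
Smallest n/ν is E → limiting reagent.
n(J) produced = (1/1) × 1.016 = 1.016 mol
Step 2:
n(J) available = 1.016 mol
n(L) = 135.0 / 55.40 = 2.437 mol
n/ν for J = 1.016/2 = 0.5080
n/ν for L = 2.437/3 = 0.8123
Smallest n/ν is J → limiting reagent.
n(X) = (1/2) × 1.016 = 0.5080 mol

0.508 mol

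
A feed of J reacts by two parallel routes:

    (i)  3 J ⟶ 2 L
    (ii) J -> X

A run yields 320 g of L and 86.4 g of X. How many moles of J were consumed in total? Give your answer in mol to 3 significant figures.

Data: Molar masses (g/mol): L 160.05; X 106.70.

3.81 mol

n(L) = 320 / 160.05 = 1.999 mol
n(X) = 86.4 / 106.70 = 0.8097 mol
n(J) via (i) = (3/2)×1.999 = 2.999 mol
n(J) via (ii) = (1/1)×0.8097 = 0.8097 mol
total n(J) = 2.999 + 0.8097 = 3.809 mol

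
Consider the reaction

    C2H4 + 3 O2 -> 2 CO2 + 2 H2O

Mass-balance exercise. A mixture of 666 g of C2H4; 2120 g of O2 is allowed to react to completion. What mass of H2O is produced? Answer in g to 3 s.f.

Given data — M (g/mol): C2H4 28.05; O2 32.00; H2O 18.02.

n(C2H4) = 666.0 / 28.05 = 23.74 mol
n(O2) = 2120 / 32.00 = 66.25 mol
n/ν for C2H4 = 23.74/1 = 23.74
n/ν for O2 = 66.25/3 = 22.08
Smallest n/ν is O2 → limiting reagent.
n(H2O) = (2/3) × 66.25 = 44.17 mol
mass = 44.17 × 18.02 = 795.9 g

796 g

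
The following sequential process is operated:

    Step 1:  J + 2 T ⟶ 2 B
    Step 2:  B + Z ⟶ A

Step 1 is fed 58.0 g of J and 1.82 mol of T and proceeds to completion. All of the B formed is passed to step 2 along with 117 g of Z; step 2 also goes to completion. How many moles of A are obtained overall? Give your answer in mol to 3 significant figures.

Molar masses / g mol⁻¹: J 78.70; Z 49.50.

Step 1:
n(J) = 58.00 / 78.70 = 0.7370 mol
n(T) = 1.820 mol
n/ν for J = 0.7370/1 = 0.7370
n/ν for T = 1.820/2 = 0.9100
Smallest n/ν is J → limiting reagent.
n(B) produced = (2/1) × 0.7370 = 1.474 mol
Step 2:
n(B) available = 1.474 mol
n(Z) = 117.0 / 49.50 = 2.364 mol
n/ν for B = 1.474/1 = 1.474
n/ν for Z = 2.364/1 = 2.364
Smallest n/ν is B → limiting reagent.
n(A) = (1/1) × 1.474 = 1.474 mol

1.47 mol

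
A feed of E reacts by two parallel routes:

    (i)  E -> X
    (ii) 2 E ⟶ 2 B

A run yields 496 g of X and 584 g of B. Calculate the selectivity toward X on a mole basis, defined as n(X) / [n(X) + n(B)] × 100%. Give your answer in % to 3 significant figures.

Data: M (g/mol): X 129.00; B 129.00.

45.9 %

n(X) = 496 / 129.00 = 3.845 mol
n(B) = 584 / 129.00 = 4.527 mol
selectivity = 3.845/(3.845+4.527) × 100 = 45.93 %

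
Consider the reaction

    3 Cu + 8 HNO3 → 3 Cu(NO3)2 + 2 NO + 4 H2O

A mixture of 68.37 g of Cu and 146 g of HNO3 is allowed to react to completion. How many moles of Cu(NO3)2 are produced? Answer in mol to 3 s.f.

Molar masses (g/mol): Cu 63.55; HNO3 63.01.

n(Cu) = 68.37 / 63.55 = 1.076 mol
n(HNO3) = 146.0 / 63.01 = 2.317 mol
n/ν → Cu: 0.3587, HNO3: 0.2896; HNO3 is limiting.
n(Cu(NO3)2) = (3/8) × 2.317 = 0.8689 mol

0.869 mol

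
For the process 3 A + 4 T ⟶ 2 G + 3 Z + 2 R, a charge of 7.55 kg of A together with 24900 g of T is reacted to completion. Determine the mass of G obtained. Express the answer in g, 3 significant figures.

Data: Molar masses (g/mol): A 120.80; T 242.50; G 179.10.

n(A) = 7.550×1000 / 120.80 = 62.50 mol
n(T) = 24900 / 242.50 = 102.7 mol
n/ν → A: 20.83, T: 25.68; A is limiting.
n(G) = (2/3) × 62.50 = 41.67 mol
mass = 41.67 × 179.10 = 7463 g

7460 g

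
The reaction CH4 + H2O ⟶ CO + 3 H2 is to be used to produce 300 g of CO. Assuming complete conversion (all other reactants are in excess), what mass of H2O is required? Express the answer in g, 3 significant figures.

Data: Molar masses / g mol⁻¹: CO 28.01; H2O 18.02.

n(CO) = 300 / 28.01 = 10.71 mol
n(H2O) = (1/1) × 10.71 = 10.71 mol
mass = 10.71 × 18.02 = 193.0 g

193 g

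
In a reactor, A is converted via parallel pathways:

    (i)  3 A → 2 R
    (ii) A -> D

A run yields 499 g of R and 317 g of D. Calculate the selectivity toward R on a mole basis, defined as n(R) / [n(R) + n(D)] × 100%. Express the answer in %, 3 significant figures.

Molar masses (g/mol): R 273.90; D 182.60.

51.2 %

n(R) = 499 / 273.90 = 1.822 mol
n(D) = 317 / 182.60 = 1.736 mol
selectivity = 1.822/(1.822+1.736) × 100 = 51.21 %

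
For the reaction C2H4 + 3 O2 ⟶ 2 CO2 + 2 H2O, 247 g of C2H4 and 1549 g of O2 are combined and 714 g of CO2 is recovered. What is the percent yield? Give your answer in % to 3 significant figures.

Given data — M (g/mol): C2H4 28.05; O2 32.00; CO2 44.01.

92.1 %

n(C2H4) = 247.0 / 28.05 = 8.806 mol
n(O2) = 1549 / 32.00 = 48.41 mol
n/ν for C2H4 = 8.806/1 = 8.806
n/ν for O2 = 48.41/3 = 16.14
Smallest n/ν is C2H4 → limiting reagent.
theoretical n(CO2) = (2/1) × 8.806 = 17.61 mol → 775.0 g
% yield = 714 / 775.0 × 100 = 92.13 %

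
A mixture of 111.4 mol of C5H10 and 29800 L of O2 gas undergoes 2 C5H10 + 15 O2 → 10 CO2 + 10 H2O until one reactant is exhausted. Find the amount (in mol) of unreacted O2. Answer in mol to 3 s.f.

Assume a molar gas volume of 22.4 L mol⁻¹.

495 mol

n(C5H10) = 111.4 mol
n(O2) = 29800 / 22.4 = 1330 mol
n/ν → C5H10: 55.70, O2: 88.67; C5H10 is limiting.
O2 consumed = (15/2) × 111.4 = 835.5 mol
O2 remaining = 1330 − 835.5 = 494.5 mol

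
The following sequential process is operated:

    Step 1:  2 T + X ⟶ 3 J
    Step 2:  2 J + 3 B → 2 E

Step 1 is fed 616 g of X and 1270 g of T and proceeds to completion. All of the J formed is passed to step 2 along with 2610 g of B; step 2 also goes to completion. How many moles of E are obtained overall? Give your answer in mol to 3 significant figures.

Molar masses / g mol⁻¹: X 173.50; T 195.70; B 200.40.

8.68 mol

Step 1:
n(X) = 616.0 / 173.50 = 3.550 mol
n(T) = 1270 / 195.70 = 6.490 mol
n/ν → X: 3.550, T: 3.245; T is limiting.
n(J) produced = (3/2) × 6.490 = 9.735 mol
Step 2:
n(J) available = 9.735 mol
n(B) = 2610 / 200.40 = 13.02 mol
n/ν → J: 4.868, B: 4.340; B is limiting.
n(E) = (2/3) × 13.02 = 8.680 mol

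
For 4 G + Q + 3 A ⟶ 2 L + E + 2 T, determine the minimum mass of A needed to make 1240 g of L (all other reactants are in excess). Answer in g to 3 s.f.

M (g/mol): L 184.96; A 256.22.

n(L) = 1240 / 184.96 = 6.704 mol
n(A) = (3/2) × 6.704 = 10.06 mol
mass = 10.06 × 256.22 = 2578 g

2580 g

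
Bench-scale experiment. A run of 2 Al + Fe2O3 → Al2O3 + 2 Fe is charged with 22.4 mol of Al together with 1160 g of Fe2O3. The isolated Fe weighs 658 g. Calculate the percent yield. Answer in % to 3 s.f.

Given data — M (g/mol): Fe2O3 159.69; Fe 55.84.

81.1 %

n(Al) = 22.40 mol
n(Fe2O3) = 1160 / 159.69 = 7.264 mol
n/ν → Al: 11.20, Fe2O3: 7.264; Fe2O3 is limiting.
theoretical n(Fe) = (2/1) × 7.264 = 14.53 mol → 811.4 g
% yield = 658 / 811.4 × 100 = 81.09 %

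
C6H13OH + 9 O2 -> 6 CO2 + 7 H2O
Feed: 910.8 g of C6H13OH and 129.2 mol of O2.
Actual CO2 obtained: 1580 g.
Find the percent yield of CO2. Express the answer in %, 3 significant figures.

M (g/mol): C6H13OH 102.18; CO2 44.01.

67.1 %

n(C6H13OH) = 910.8 / 102.18 = 8.914 mol
n(O2) = 129.2 mol
n/ν → C6H13OH: 8.914, O2: 14.36; C6H13OH is limiting.
theoretical n(CO2) = (6/1) × 8.914 = 53.48 mol → 2354 g
% yield = 1580 / 2354 × 100 = 67.12 %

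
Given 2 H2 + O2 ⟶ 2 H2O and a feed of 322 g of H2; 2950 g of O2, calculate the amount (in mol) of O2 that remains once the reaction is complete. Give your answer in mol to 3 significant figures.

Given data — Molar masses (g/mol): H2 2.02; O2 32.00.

12.5 mol

n(H2) = 322.0 / 2.02 = 159.4 mol
n(O2) = 2950 / 32.00 = 92.19 mol
n/ν for H2 = 159.4/2 = 79.70
n/ν for O2 = 92.19/1 = 92.19
Smallest n/ν is H2 → limiting reagent.
O2 consumed = (1/2) × 159.4 = 79.70 mol
O2 remaining = 92.19 − 79.70 = 12.49 mol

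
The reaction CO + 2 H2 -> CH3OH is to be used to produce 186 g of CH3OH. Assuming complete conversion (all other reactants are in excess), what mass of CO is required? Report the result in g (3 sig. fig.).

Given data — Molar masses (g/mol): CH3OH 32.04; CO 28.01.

163 g

n(CH3OH) = 186 / 32.04 = 5.805 mol
n(CO) = (1/1) × 5.805 = 5.805 mol
mass = 5.805 × 28.01 = 162.6 g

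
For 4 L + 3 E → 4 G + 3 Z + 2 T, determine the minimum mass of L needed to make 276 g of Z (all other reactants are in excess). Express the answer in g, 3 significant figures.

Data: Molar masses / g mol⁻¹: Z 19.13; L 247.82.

4770 g

n(Z) = 276 / 19.13 = 14.43 mol
n(L) = (4/3) × 14.43 = 19.24 mol
mass = 19.24 × 247.82 = 4768 g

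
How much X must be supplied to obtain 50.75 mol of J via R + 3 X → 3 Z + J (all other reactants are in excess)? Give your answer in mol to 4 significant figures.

n(J) = 50.75 mol
n(X) = (3/1) × 50.75 = 152.3 mol

152.3 mol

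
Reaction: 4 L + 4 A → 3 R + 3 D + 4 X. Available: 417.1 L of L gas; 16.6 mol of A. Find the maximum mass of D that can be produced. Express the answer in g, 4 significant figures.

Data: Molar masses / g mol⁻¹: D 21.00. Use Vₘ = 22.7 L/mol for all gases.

n(L) = 417.1 / 22.7 = 18.37 mol
n(A) = 16.60 mol
n/ν for L = 18.37/4 = 4.593
n/ν for A = 16.60/4 = 4.150
Smallest n/ν is A → limiting reagent.
n(D) = (3/4) × 16.60 = 12.45 mol
mass = 12.45 × 21.00 = 261.5 g

261.5 g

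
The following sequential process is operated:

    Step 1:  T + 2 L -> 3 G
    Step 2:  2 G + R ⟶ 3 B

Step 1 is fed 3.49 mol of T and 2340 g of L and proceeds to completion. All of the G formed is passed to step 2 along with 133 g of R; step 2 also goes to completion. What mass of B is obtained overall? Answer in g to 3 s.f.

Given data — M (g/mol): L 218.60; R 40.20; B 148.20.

Step 1:
n(T) = 3.490 mol
n(L) = 2340 / 218.60 = 10.70 mol
n/ν for T = 3.490/1 = 3.490
n/ν for L = 10.70/2 = 5.350
Smallest n/ν is T → limiting reagent.
n(G) produced = (3/1) × 3.490 = 10.47 mol
Step 2:
n(G) available = 10.47 mol
n(R) = 133.0 / 40.20 = 3.308 mol
n/ν for G = 10.47/2 = 5.235
n/ν for R = 3.308/1 = 3.308
Smallest n/ν is R → limiting reagent.
n(B) = (3/1) × 3.308 = 9.924 mol
mass = 9.924 × 148.20 = 1471 g

1470 g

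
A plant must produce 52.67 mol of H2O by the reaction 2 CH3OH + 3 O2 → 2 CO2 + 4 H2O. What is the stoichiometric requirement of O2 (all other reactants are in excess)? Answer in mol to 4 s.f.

n(H2O) = 52.67 mol
n(O2) = (3/4) × 52.67 = 39.50 mol

39.50 mol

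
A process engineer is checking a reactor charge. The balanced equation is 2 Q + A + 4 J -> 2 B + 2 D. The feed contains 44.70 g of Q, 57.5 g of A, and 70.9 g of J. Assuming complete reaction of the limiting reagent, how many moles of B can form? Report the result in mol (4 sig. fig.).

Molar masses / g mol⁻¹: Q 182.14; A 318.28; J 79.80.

n(Q) = 44.70 / 182.14 = 0.2454 mol
n(A) = 57.50 / 318.28 = 0.1807 mol
n(J) = 70.90 / 79.80 = 0.8885 mol
n/ν for Q = 0.2454/2 = 0.1227
n/ν for A = 0.1807/1 = 0.1807
n/ν for J = 0.8885/4 = 0.2221
Smallest n/ν is Q → limiting reagent.
n(B) = (2/2) × 0.2454 = 0.2454 mol

0.2454 mol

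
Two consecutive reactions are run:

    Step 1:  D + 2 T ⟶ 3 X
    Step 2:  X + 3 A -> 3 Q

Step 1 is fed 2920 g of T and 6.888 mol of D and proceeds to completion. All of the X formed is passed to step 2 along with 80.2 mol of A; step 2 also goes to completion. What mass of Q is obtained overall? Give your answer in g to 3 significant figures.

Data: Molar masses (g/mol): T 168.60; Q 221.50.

13700 g

Step 1:
n(T) = 2920 / 168.60 = 17.32 mol
n(D) = 6.888 mol
n/ν for T = 17.32/2 = 8.660
n/ν for D = 6.888/1 = 6.888
Smallest n/ν is D → limiting reagent.
n(X) produced = (3/1) × 6.888 = 20.66 mol
Step 2:
n(X) available = 20.66 mol
n(A) = 80.20 mol
n/ν for X = 20.66/1 = 20.66
n/ν for A = 80.20/3 = 26.73
Smallest n/ν is X → limiting reagent.
n(Q) = (3/1) × 20.66 = 61.98 mol
mass = 61.98 × 221.50 = 13730 g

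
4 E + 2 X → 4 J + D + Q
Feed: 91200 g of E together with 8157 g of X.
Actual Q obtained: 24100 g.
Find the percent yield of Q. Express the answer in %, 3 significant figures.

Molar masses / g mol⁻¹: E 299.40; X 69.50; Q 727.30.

56.5 %

n(E) = 91200 / 299.40 = 304.6 mol
n(X) = 8157 / 69.50 = 117.4 mol
n/ν → E: 76.15, X: 58.70; X is limiting.
theoretical n(Q) = (1/2) × 117.4 = 58.70 mol → 42690 g
% yield = 24100 / 42690 × 100 = 56.45 %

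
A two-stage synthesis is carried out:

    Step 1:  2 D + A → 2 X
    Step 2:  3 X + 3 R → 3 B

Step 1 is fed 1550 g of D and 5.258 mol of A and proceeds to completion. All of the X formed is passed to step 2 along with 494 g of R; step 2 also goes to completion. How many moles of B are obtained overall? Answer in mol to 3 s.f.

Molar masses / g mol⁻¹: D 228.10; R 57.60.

Step 1:
n(D) = 1550 / 228.10 = 6.795 mol
n(A) = 5.258 mol
n/ν for D = 6.795/2 = 3.398
n/ν for A = 5.258/1 = 5.258
Smallest n/ν is D → limiting reagent.
n(X) produced = (2/2) × 6.795 = 6.795 mol
Step 2:
n(X) available = 6.795 mol
n(R) = 494.0 / 57.60 = 8.576 mol
n/ν for X = 6.795/3 = 2.265
n/ν for R = 8.576/3 = 2.859
Smallest n/ν is X → limiting reagent.
n(B) = (3/3) × 6.795 = 6.795 mol

6.80 mol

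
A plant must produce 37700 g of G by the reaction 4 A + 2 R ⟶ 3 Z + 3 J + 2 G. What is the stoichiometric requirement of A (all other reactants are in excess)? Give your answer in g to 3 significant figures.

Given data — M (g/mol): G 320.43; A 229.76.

n(G) = 37700 / 320.43 = 117.7 mol
n(A) = (4/2) × 117.7 = 235.4 mol
mass = 235.4 × 229.76 = 54090 g

54100 g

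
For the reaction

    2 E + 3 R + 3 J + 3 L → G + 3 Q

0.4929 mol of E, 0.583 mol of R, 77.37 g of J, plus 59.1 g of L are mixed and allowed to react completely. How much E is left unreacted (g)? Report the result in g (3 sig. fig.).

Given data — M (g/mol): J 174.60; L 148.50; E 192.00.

43.7 g

n(E) = 0.4929 mol
n(R) = 0.5830 mol
n(J) = 77.37 / 174.60 = 0.4431 mol
n(L) = 59.10 / 148.50 = 0.3980 mol
n/ν for E = 0.4929/2 = 0.2465
n/ν for R = 0.5830/3 = 0.1943
n/ν for J = 0.4431/3 = 0.1477
n/ν for L = 0.3980/3 = 0.1327
Smallest n/ν is L → limiting reagent.
E consumed = (2/3) × 0.3980 = 0.2653 mol
E remaining = 0.4929 − 0.2653 = 0.2276 mol
mass = 0.2276 × 192.00 = 43.70 g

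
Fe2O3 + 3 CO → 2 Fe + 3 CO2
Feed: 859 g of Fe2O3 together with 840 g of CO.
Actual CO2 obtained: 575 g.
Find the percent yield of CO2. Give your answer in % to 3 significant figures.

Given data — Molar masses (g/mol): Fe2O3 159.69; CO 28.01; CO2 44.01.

n(Fe2O3) = 859.0 / 159.69 = 5.379 mol
n(CO) = 840.0 / 28.01 = 29.99 mol
n/ν for Fe2O3 = 5.379/1 = 5.379
n/ν for CO = 29.99/3 = 9.997
Smallest n/ν is Fe2O3 → limiting reagent.
theoretical n(CO2) = (3/1) × 5.379 = 16.14 mol → 710.3 g
% yield = 575 / 710.3 × 100 = 80.95 %

81.0 %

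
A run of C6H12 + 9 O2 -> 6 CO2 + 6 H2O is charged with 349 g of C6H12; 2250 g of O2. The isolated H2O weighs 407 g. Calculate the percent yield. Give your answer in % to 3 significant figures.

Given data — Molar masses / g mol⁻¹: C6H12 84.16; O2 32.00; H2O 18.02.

n(C6H12) = 349.0 / 84.16 = 4.147 mol
n(O2) = 2250 / 32.00 = 70.31 mol
n/ν for C6H12 = 4.147/1 = 4.147
n/ν for O2 = 70.31/9 = 7.812
Smallest n/ν is C6H12 → limiting reagent.
theoretical n(H2O) = (6/1) × 4.147 = 24.88 mol → 448.3 g
% yield = 407 / 448.3 × 100 = 90.79 %

90.8 %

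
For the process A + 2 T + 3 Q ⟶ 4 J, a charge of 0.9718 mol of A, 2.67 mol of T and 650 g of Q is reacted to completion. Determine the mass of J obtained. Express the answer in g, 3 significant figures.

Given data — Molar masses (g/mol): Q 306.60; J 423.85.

1200 g

n(A) = 0.9718 mol
n(T) = 2.670 mol
n(Q) = 650.0 / 306.60 = 2.120 mol
n/ν → A: 0.9718, T: 1.335, Q: 0.7067; Q is limiting.
n(J) = (4/3) × 2.120 = 2.827 mol
mass = 2.827 × 423.85 = 1198 g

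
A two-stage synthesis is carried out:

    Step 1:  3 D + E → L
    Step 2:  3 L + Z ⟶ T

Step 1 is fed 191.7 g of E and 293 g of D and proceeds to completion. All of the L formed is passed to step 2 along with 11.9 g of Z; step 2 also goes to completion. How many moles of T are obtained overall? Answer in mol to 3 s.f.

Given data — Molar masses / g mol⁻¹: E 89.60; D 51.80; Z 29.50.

Step 1:
n(E) = 191.7 / 89.60 = 2.140 mol
n(D) = 293.0 / 51.80 = 5.656 mol
n/ν for E = 2.140/1 = 2.140
n/ν for D = 5.656/3 = 1.885
Smallest n/ν is D → limiting reagent.
n(L) produced = (1/3) × 5.656 = 1.885 mol
Step 2:
n(L) available = 1.885 mol
n(Z) = 11.90 / 29.50 = 0.4034 mol
n/ν for L = 1.885/3 = 0.6283
n/ν for Z = 0.4034/1 = 0.4034
Smallest n/ν is Z → limiting reagent.
n(T) = (1/1) × 0.4034 = 0.4034 mol

0.403 mol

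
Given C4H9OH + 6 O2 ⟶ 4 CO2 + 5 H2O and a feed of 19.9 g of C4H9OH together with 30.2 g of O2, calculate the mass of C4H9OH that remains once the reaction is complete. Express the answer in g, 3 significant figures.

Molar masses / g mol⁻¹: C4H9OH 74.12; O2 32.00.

n(C4H9OH) = 19.90 / 74.12 = 0.2685 mol
n(O2) = 30.20 / 32.00 = 0.9438 mol
n/ν for C4H9OH = 0.2685/1 = 0.2685
n/ν for O2 = 0.9438/6 = 0.1573
Smallest n/ν is O2 → limiting reagent.
C4H9OH consumed = (1/6) × 0.9438 = 0.1573 mol
C4H9OH remaining = 0.2685 − 0.1573 = 0.1112 mol
mass = 0.1112 × 74.12 = 8.242 g

8.24 g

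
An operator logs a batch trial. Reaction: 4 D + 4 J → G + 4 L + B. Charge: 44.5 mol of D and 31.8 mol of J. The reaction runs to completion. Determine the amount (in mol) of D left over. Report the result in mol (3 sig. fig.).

n(D) = 44.50 mol
n(J) = 31.80 mol
n/ν for D = 44.50/4 = 11.13
n/ν for J = 31.80/4 = 7.950
Smallest n/ν is J → limiting reagent.
D consumed = (4/4) × 31.80 = 31.80 mol
D remaining = 44.50 − 31.80 = 12.70 mol

12.7 mol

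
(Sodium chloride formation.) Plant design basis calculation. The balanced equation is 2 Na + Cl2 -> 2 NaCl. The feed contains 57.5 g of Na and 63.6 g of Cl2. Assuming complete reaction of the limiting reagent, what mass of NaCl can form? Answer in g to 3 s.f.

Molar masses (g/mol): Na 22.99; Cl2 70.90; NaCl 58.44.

105 g

n(Na) = 57.50 / 22.99 = 2.501 mol
n(Cl2) = 63.60 / 70.90 = 0.8970 mol
n/ν for Na = 2.501/2 = 1.251
n/ν for Cl2 = 0.8970/1 = 0.8970
Smallest n/ν is Cl2 → limiting reagent.
n(NaCl) = (2/1) × 0.8970 = 1.794 mol
mass = 1.794 × 58.44 = 104.8 g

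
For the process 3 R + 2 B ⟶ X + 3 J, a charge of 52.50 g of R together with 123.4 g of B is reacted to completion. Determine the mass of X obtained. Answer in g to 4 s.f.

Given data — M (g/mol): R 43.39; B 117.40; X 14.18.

n(R) = 52.50 / 43.39 = 1.210 mol
n(B) = 123.4 / 117.40 = 1.051 mol
n/ν for R = 1.210/3 = 0.4033
n/ν for B = 1.051/2 = 0.5255
Smallest n/ν is R → limiting reagent.
n(X) = (1/3) × 1.210 = 0.4033 mol
mass = 0.4033 × 14.18 = 5.719 g

5.719 g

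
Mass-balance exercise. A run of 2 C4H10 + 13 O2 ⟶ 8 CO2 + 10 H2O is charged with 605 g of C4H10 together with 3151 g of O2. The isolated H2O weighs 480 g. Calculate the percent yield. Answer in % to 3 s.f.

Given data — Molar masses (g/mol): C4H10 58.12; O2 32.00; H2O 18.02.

51.2 %

n(C4H10) = 605.0 / 58.12 = 10.41 mol
n(O2) = 3151 / 32.00 = 98.47 mol
n/ν → C4H10: 5.205, O2: 7.575; C4H10 is limiting.
theoretical n(H2O) = (10/2) × 10.41 = 52.05 mol → 937.9 g
% yield = 480 / 937.9 × 100 = 51.18 %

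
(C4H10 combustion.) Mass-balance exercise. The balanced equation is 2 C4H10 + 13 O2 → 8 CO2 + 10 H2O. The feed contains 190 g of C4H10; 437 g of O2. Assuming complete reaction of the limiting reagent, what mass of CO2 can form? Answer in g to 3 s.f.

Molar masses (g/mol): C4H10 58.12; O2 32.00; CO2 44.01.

n(C4H10) = 190.0 / 58.12 = 3.269 mol
n(O2) = 437.0 / 32.00 = 13.66 mol
n/ν for C4H10 = 3.269/2 = 1.635
n/ν for O2 = 13.66/13 = 1.051
Smallest n/ν is O2 → limiting reagent.
n(CO2) = (8/13) × 13.66 = 8.406 mol
mass = 8.406 × 44.01 = 369.9 g

370 g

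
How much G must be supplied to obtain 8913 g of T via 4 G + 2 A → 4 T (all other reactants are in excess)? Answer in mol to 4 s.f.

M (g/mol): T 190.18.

46.87 mol

n(T) = 8913 / 190.18 = 46.87 mol
n(G) = (4/4) × 46.87 = 46.87 mol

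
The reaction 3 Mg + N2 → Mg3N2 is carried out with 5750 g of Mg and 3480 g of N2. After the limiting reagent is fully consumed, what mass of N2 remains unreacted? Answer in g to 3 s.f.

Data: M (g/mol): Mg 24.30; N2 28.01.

n(Mg) = 5750 / 24.30 = 236.6 mol
n(N2) = 3480 / 28.01 = 124.2 mol
n/ν for Mg = 236.6/3 = 78.87
n/ν for N2 = 124.2/1 = 124.2
Smallest n/ν is Mg → limiting reagent.
N2 consumed = (1/3) × 236.6 = 78.87 mol
N2 remaining = 124.2 − 78.87 = 45.33 mol
mass = 45.33 × 28.01 = 1270 g

1270 g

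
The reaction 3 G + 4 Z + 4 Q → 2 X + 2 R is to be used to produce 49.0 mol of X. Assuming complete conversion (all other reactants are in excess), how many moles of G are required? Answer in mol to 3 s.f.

n(X) = 49.00 mol
n(G) = (3/2) × 49.00 = 73.50 mol

73.5 mol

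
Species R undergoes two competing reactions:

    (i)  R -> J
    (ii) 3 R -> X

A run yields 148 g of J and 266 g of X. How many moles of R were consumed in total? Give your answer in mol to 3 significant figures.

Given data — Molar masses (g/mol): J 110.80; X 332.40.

3.74 mol

n(J) = 148 / 110.80 = 1.336 mol
n(X) = 266 / 332.40 = 0.8002 mol
n(R) via (i) = (1/1)×1.336 = 1.336 mol
n(R) via (ii) = (3/1)×0.8002 = 2.401 mol
total n(R) = 1.336 + 2.401 = 3.737 mol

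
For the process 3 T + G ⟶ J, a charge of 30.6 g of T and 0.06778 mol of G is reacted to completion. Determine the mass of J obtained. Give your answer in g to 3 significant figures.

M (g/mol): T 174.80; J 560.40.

n(T) = 30.60 / 174.80 = 0.1751 mol
n(G) = 0.06778 mol
n/ν → T: 0.05837, G: 0.06778; T is limiting.
n(J) = (1/3) × 0.1751 = 0.05837 mol
mass = 0.05837 × 560.40 = 32.71 g

32.7 g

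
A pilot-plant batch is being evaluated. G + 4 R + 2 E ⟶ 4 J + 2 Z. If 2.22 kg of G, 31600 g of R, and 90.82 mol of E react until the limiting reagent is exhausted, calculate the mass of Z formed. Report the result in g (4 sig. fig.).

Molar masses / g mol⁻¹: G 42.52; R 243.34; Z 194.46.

n(G) = 2.220×1000 / 42.52 = 52.21 mol
n(R) = 31600 / 243.34 = 129.9 mol
n(E) = 90.82 mol
n/ν for G = 52.21/1 = 52.21
n/ν for R = 129.9/4 = 32.48
n/ν for E = 90.82/2 = 45.41
Smallest n/ν is R → limiting reagent.
n(Z) = (2/4) × 129.9 = 64.95 mol
mass = 64.95 × 194.46 = 12630 g

12630 g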